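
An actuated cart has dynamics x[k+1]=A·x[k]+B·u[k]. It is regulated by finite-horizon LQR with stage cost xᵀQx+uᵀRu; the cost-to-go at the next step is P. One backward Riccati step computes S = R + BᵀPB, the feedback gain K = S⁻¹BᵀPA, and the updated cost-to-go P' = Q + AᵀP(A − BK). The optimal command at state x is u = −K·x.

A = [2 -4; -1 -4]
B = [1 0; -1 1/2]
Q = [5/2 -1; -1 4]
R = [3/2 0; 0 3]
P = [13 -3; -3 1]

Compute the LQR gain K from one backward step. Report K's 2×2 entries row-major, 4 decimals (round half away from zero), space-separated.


1.6698 -2.2467 -0.0493 -0.1518

BᵀP = [16.0000 -4.0000; -1.5000 0.5000]
S = R + BᵀPB = [3/2 0; 0 3] + [20.0000 -2.0000; -2.0000 0.2500] = [21.5000 -2.0000; -2.0000 3.2500]
BᵀPA = [36.0000 -48.0000; -3.5000 4.0000]
K = S⁻¹·BᵀPA = [1.6698 -2.2467; -0.0493 -0.1518]
A−BK = [0.3302 -1.7533; 0.6945 -6.1708]
AᵀP(A−BK) = [4.7135 -7.6509; -7.6509 20.7666]
P' = Q + AᵀP(A−BK) = [7.2135 -8.6509; -8.6509 24.7666]
tr(P') = 31.9801


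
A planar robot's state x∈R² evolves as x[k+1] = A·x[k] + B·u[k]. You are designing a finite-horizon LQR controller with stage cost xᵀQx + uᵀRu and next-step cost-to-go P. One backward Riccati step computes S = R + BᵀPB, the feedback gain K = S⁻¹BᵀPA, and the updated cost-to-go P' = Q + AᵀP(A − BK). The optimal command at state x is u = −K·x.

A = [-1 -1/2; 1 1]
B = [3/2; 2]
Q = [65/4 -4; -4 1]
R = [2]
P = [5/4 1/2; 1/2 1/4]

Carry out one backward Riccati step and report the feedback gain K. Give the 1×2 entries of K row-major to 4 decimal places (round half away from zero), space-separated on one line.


-0.1844 -0.0213

BᵀP = [2.8750 1.2500]
S = R + BᵀPB = [2] + [6.8125] = [8.8125]
BᵀPA = [-1.6250 -0.1875]
K = S⁻¹·BᵀPA = [-0.1844 -0.0213]
A−BK = [-0.7234 -0.4681; 1.3688 1.0426]
AᵀP(A−BK) = [0.2004 0.0904; 0.0904 0.0585]
P' = Q + AᵀP(A−BK) = [16.4504 -3.9096; -3.9096 1.0585]
tr(P') = 17.5089


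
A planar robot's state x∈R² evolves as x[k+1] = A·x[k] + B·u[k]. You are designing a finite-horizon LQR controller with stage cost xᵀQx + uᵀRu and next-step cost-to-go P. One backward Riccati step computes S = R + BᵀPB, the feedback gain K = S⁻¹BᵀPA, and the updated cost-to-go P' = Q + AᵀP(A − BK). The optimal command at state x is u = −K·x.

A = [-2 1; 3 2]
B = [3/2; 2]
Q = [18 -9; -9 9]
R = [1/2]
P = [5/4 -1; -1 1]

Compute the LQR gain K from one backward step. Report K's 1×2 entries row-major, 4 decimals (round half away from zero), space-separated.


1.3333 0.6667

BᵀP = [-0.1250 0.5000]
S = R + BᵀPB = [1/2] + [0.8125] = [1.3125]
BᵀPA = [1.7500 0.8750]
K = S⁻¹·BᵀPA = [1.3333 0.6667]
A−BK = [-4.0000 0.0000; 0.3333 0.6667]
AᵀP(A−BK) = [23.6667 3.3333; 3.3333 0.6667]
P' = Q + AᵀP(A−BK) = [41.6667 -5.6667; -5.6667 9.6667]
tr(P') = 51.3333


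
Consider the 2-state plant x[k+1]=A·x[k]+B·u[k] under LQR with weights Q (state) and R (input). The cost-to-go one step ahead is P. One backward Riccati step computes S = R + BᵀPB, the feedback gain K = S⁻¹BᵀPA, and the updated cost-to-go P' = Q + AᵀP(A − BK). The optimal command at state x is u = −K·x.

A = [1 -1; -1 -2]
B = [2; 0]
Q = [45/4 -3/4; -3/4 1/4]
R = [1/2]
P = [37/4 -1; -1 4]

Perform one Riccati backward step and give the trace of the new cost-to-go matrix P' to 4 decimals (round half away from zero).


BᵀP = [18.5000 -2.0000]
S = R + BᵀPB = [1/2] + [37.0000] = [37.5000]
BᵀPA = [20.5000 -14.5000]
K = S⁻¹·BᵀPA = [0.5467 -0.3867]
A−BK = [-0.0933 -0.2267; -1.0000 -2.0000]
AᵀP(A−BK) = [4.0433 7.6767; 7.6767 15.6433]
P' = Q + AᵀP(A−BK) = [15.2933 6.9267; 6.9267 15.8933]
tr(P') = 31.1867

31.1867


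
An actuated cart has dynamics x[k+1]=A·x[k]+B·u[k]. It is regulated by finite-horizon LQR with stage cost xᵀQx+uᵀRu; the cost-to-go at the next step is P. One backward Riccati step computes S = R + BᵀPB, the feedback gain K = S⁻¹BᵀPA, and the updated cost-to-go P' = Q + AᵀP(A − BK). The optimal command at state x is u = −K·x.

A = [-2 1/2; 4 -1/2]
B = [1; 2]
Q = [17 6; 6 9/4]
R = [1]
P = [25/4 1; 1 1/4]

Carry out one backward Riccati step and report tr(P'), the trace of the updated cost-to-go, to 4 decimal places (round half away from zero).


23.4452

BᵀP = [8.2500 1.5000]
S = R + BᵀPB = [1] + [11.2500] = [12.2500]
BᵀPA = [-10.5000 3.3750]
K = S⁻¹·BᵀPA = [-0.8571 0.2755]
A−BK = [-1.1429 0.2245; 5.7143 -1.0510]
AᵀP(A−BK) = [4.0000 -0.8571; -0.8571 0.1952]
P' = Q + AᵀP(A−BK) = [21.0000 5.1429; 5.1429 2.4452]
tr(P') = 23.4452


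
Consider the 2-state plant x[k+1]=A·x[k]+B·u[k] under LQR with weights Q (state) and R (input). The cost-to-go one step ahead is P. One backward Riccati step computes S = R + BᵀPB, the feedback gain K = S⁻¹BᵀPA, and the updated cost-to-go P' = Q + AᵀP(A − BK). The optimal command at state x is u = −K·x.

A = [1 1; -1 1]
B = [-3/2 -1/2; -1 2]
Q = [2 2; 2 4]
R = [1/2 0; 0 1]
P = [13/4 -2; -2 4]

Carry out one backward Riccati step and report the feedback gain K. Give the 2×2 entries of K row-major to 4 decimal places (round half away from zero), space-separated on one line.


-0.3884 -0.6533 -0.6805 0.1379

BᵀP = [-2.8750 -1.0000; -5.6250 9.0000]
S = R + BᵀPB = [1/2 0; 0 1] + [5.3125 -0.5625; -0.5625 20.8125] = [5.8125 -0.5625; -0.5625 21.8125]
BᵀPA = [-1.8750 -3.8750; -14.6250 3.3750]
K = S⁻¹·BᵀPA = [-0.3884 -0.6533; -0.6805 0.1379]
A−BK = [0.0771 0.0890; -0.0274 0.0709]
AᵀP(A−BK) = [0.5693 0.0415; 0.0415 0.2530]
P' = Q + AᵀP(A−BK) = [2.5693 2.0415; 2.0415 4.2530]
tr(P') = 6.8223


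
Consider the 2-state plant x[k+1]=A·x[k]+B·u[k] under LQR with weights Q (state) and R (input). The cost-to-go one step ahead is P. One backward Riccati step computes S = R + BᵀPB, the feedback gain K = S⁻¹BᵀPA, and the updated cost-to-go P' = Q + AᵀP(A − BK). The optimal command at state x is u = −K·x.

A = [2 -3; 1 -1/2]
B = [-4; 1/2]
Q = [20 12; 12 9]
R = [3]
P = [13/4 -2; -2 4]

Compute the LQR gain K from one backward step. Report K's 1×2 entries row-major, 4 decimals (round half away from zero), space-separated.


BᵀP = [-14.0000 10.0000]
S = R + BᵀPB = [3] + [61.0000] = [64.0000]
BᵀPA = [-18.0000 37.0000]
K = S⁻¹·BᵀPA = [-0.2813 0.5781]
A−BK = [0.8750 -0.6875; 1.1406 -0.7891]
AᵀP(A−BK) = [3.9375 -3.0938; -3.0938 2.8594]
P' = Q + AᵀP(A−BK) = [23.9375 8.9063; 8.9063 11.8594]
tr(P') = 35.7969

-0.2813 0.5781


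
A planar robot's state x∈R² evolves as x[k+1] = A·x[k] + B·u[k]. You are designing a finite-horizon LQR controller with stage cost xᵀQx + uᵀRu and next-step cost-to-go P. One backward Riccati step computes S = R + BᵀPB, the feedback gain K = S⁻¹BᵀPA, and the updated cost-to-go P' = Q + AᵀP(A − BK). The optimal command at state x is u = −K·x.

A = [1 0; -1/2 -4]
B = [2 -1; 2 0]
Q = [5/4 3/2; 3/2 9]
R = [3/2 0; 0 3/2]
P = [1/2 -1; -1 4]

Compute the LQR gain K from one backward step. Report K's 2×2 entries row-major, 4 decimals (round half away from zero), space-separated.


BᵀP = [-1.0000 6.0000; -0.5000 1.0000]
S = R + BᵀPB = [3/2 0; 0 3/2] + [10.0000 1.0000; 1.0000 0.5000] = [11.5000 1.0000; 1.0000 2.0000]
BᵀPA = [-4.0000 -24.0000; -1.0000 -4.0000]
K = S⁻¹·BᵀPA = [-0.3182 -2.0000; -0.3409 -1.0000]
A−BK = [1.2955 3.0000; 0.1364 0.0000]
AᵀP(A−BK) = [0.8864 3.0000; 3.0000 12.0000]
P' = Q + AᵀP(A−BK) = [2.1364 4.5000; 4.5000 21.0000]
tr(P') = 23.1364

-0.3182 -2.0000 -0.3409 -1.0000


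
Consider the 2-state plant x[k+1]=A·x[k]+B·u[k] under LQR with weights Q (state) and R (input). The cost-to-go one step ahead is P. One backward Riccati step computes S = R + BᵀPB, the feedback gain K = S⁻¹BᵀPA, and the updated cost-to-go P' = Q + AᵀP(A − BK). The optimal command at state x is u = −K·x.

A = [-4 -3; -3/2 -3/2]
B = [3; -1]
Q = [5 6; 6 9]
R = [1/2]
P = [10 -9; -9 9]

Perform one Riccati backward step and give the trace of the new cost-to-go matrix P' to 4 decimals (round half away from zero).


BᵀP = [39.0000 -36.0000]
S = R + BᵀPB = [1/2] + [153.0000] = [153.5000]
BᵀPA = [-102.0000 -63.0000]
K = S⁻¹·BᵀPA = [-0.6645 -0.4104]
A−BK = [-2.0065 -1.7687; -2.1645 -1.9104]
AᵀP(A−BK) = [4.4715 3.8868; 3.8868 3.3933]
P' = Q + AᵀP(A−BK) = [9.4715 9.8868; 9.8868 12.3933]
tr(P') = 21.8648

21.8648


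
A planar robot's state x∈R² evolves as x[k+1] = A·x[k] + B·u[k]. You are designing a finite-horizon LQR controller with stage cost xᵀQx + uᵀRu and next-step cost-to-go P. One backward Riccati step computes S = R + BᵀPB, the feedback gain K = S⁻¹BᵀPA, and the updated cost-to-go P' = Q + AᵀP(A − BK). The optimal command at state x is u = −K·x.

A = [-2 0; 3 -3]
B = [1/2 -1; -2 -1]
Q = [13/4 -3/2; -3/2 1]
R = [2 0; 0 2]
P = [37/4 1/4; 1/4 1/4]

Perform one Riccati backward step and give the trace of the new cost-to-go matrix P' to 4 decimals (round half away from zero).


BᵀP = [4.1250 -0.3750; -9.5000 -0.5000]
S = R + BᵀPB = [2 0; 0 2] + [2.8125 -3.7500; -3.7500 10.0000] = [4.8125 -3.7500; -3.7500 12.0000]
BᵀPA = [-9.3750 1.1250; 17.5000 1.5000]
K = S⁻¹·BᵀPA = [-1.0730 0.4378; 1.1230 0.2618]
A−BK = [-0.3405 0.0429; 1.9771 -1.8627]
AᵀP(A−BK) = [6.5379 -1.2275; -1.2275 1.3648]
P' = Q + AᵀP(A−BK) = [9.7879 -2.7275; -2.7275 2.3648]
tr(P') = 12.1527

12.1527


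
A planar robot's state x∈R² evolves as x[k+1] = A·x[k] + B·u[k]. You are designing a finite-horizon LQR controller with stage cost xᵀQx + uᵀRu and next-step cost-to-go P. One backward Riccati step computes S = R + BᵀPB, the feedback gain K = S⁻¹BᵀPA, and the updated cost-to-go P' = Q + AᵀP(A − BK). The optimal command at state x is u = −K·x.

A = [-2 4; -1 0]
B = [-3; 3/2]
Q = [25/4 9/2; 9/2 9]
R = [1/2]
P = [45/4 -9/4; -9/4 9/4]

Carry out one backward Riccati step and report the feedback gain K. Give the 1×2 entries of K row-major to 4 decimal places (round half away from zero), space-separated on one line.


BᵀP = [-37.1250 10.1250]
S = R + BᵀPB = [1/2] + [126.5625] = [127.0625]
BᵀPA = [64.1250 -148.5000]
K = S⁻¹·BᵀPA = [0.5047 -1.1687]
A−BK = [-0.4860 0.4939; -1.7570 1.7531]
AᵀP(A−BK) = [5.8879 -6.0561; -6.0561 6.4456]
P' = Q + AᵀP(A−BK) = [12.1379 -1.5561; -1.5561 15.4456]
tr(P') = 27.5835

0.5047 -1.1687


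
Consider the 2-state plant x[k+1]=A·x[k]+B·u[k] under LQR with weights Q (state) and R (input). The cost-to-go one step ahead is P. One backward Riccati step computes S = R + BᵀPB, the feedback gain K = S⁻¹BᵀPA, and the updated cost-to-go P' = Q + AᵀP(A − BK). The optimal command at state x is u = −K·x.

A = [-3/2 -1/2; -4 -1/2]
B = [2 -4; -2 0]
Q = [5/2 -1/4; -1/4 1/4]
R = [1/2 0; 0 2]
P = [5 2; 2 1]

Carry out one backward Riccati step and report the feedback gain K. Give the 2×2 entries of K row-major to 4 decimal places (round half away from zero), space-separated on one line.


BᵀP = [6.0000 2.0000; -20.0000 -8.0000]
S = R + BᵀPB = [1/2 0; 0 2] + [8.0000 -24.0000; -24.0000 80.0000] = [8.5000 -24.0000; -24.0000 82.0000]
BᵀPA = [-17.0000 -4.0000; 62.0000 14.0000]
K = S⁻¹·BᵀPA = [0.7769 0.0661; 0.9835 0.1901]
A−BK = [0.8802 0.1281; -2.4463 -0.3678]
AᵀP(A−BK) = [3.4814 0.5888; 0.5888 0.1033]
P' = Q + AᵀP(A−BK) = [5.9814 0.3388; 0.3388 0.3533]
tr(P') = 6.3347

0.7769 0.0661 0.9835 0.1901


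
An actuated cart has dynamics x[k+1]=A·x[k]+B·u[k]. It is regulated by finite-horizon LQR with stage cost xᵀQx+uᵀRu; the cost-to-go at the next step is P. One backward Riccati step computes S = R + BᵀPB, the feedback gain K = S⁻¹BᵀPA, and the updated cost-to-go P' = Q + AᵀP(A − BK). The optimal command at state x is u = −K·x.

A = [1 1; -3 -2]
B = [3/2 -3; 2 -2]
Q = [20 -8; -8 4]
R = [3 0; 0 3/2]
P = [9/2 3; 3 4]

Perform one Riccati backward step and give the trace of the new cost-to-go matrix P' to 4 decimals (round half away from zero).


38.0786

BᵀP = [12.7500 12.5000; -19.5000 -17.0000]
S = R + BᵀPB = [3 0; 0 3/2] + [44.1250 -63.2500; -63.2500 92.5000] = [47.1250 -63.2500; -63.2500 94.0000]
BᵀPA = [-24.7500 -12.2500; 31.5000 14.5000]
K = S⁻¹·BᵀPA = [-0.7785 -0.5461; -0.1887 -0.2132]
A−BK = [1.6016 1.1796; -1.8204 -1.3342]
AᵀP(A−BK) = [9.1769 6.6999; 6.6999 4.9017]
P' = Q + AᵀP(A−BK) = [29.1769 -1.3001; -1.3001 8.9017]
tr(P') = 38.0786


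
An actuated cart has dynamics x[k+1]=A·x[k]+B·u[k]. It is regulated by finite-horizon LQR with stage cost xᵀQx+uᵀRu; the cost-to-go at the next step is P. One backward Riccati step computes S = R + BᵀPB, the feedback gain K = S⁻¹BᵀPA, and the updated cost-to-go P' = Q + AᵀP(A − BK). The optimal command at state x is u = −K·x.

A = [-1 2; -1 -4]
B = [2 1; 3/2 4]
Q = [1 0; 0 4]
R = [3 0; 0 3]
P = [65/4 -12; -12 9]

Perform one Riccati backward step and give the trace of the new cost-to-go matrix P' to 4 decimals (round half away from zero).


BᵀP = [14.5000 -10.5000; -31.7500 24.0000]
S = R + BᵀPB = [3 0; 0 3] + [13.2500 -27.5000; -27.5000 64.2500] = [16.2500 -27.5000; -27.5000 67.2500]
BᵀPA = [-4.0000 71.0000; 7.7500 -159.5000]
K = S⁻¹·BᵀPA = [-0.1660 1.1543; 0.0474 -1.8997]
A−BK = [-0.7153 1.5911; -0.9404 1.8674]
AᵀP(A−BK) = [0.2189 -1.1599; -1.1599 16.0379]
P' = Q + AᵀP(A−BK) = [1.2189 -1.1599; -1.1599 20.0379]
tr(P') = 21.2568

21.2568


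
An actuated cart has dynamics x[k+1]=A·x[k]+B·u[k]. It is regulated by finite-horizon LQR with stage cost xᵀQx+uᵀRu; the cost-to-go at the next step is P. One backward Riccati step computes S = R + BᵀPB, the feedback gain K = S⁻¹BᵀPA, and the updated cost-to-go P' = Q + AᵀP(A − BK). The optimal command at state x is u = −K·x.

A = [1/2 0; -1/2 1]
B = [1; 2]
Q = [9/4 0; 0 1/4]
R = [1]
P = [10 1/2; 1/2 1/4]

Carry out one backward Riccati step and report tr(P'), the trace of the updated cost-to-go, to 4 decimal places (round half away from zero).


3.2054

BᵀP = [11.0000 1.0000]
S = R + BᵀPB = [1] + [13.0000] = [14.0000]
BᵀPA = [5.0000 1.0000]
K = S⁻¹·BᵀPA = [0.3571 0.0714]
A−BK = [0.1429 -0.0714; -1.2143 0.8571]
AᵀP(A−BK) = [0.5268 -0.2321; -0.2321 0.1786]
P' = Q + AᵀP(A−BK) = [2.7768 -0.2321; -0.2321 0.4286]
tr(P') = 3.2054


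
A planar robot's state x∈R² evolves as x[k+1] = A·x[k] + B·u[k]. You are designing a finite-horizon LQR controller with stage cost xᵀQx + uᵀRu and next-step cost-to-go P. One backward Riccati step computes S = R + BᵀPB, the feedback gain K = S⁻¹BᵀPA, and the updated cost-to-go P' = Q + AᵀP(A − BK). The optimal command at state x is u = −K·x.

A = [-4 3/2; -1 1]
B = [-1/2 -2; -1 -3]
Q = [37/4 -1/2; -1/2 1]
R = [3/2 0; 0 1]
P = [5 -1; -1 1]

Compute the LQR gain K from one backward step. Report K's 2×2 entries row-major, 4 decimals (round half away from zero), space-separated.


-0.4615 0.0769 1.7265 -0.6581

BᵀP = [-1.5000 -0.5000; -7.0000 -1.0000]
S = R + BᵀPB = [3/2 0; 0 1] + [1.2500 4.5000; 4.5000 17.0000] = [2.7500 4.5000; 4.5000 18.0000]
BᵀPA = [6.5000 -2.7500; 29.0000 -11.5000]
K = S⁻¹·BᵀPA = [-0.4615 0.0769; 1.7265 -0.6581]
A−BK = [-0.7778 0.2222; 3.7179 -0.8974]
AᵀP(A−BK) = [25.9316 -6.9145; -6.9145 1.8932]
P' = Q + AᵀP(A−BK) = [35.1816 -7.4145; -7.4145 2.8932]
tr(P') = 38.0748


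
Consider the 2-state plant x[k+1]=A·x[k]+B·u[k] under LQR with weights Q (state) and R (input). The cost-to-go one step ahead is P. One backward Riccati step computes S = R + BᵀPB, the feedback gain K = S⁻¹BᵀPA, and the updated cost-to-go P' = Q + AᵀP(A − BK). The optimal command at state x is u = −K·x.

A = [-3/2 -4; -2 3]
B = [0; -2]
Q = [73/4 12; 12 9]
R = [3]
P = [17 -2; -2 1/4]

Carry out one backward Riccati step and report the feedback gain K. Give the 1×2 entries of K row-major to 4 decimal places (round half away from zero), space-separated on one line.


BᵀP = [4.0000 -0.5000]
S = R + BᵀPB = [3] + [1.0000] = [4.0000]
BᵀPA = [-5.0000 -17.5000]
K = S⁻¹·BᵀPA = [-1.2500 -4.3750]
A−BK = [-1.5000 -4.0000; -4.5000 -5.7500]
AᵀP(A−BK) = [21.0000 71.6250; 71.6250 245.6875]
P' = Q + AᵀP(A−BK) = [39.2500 83.6250; 83.6250 254.6875]
tr(P') = 293.9375

-1.2500 -4.3750


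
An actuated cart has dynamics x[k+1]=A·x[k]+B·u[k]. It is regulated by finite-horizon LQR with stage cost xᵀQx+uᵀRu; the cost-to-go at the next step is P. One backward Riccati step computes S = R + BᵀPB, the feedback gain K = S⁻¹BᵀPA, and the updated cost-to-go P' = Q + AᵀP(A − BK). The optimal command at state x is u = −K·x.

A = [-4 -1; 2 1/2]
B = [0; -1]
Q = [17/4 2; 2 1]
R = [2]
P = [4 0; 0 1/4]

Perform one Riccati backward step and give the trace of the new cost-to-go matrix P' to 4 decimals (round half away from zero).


74.1944

BᵀP = [0.0000 -0.2500]
S = R + BᵀPB = [2] + [0.2500] = [2.2500]
BᵀPA = [-0.5000 -0.1250]
K = S⁻¹·BᵀPA = [-0.2222 -0.0556]
A−BK = [-4.0000 -1.0000; 1.7778 0.4444]
AᵀP(A−BK) = [64.8889 16.2222; 16.2222 4.0556]
P' = Q + AᵀP(A−BK) = [69.1389 18.2222; 18.2222 5.0556]
tr(P') = 74.1944


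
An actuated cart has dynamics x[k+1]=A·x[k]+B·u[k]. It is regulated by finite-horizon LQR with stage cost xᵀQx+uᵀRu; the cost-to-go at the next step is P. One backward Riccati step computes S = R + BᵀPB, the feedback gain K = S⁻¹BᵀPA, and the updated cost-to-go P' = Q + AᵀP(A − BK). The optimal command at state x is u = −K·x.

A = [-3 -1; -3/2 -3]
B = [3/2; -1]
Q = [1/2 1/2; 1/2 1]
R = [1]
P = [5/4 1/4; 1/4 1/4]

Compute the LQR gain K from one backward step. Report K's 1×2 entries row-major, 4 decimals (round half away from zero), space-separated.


BᵀP = [1.6250 0.1250]
S = R + BᵀPB = [1] + [2.3125] = [3.3125]
BᵀPA = [-5.0625 -2.0000]
K = S⁻¹·BᵀPA = [-1.5283 -0.6038]
A−BK = [-0.7075 -0.0943; -3.0283 -3.6038]
AᵀP(A−BK) = [6.3255 4.4434; 4.4434 3.7925]
P' = Q + AᵀP(A−BK) = [6.8255 4.9434; 4.9434 4.7925]
tr(P') = 11.6179

-1.5283 -0.6038


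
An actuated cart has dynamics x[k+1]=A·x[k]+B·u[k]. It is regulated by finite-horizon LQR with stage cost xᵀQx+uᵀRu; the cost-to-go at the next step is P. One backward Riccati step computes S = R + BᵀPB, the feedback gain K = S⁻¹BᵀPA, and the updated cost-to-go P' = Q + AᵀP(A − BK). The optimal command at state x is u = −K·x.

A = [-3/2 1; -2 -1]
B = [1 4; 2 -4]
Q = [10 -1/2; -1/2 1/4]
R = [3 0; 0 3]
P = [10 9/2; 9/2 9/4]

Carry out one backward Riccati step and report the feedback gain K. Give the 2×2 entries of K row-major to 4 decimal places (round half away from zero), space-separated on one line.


BᵀP = [19.0000 9.0000; 22.0000 9.0000]
S = R + BᵀPB = [3 0; 0 3] + [37.0000 40.0000; 40.0000 52.0000] = [40.0000 40.0000; 40.0000 55.0000]
BᵀPA = [-46.5000 10.0000; -51.0000 13.0000]
K = S⁻¹·BᵀPA = [-0.8625 0.0500; -0.3000 0.2000]
A−BK = [0.5625 0.1500; -1.4750 -0.3000]
AᵀP(A−BK) = [3.0938 -0.2250; -0.2250 0.1500]
P' = Q + AᵀP(A−BK) = [13.0938 -0.7250; -0.7250 0.4000]
tr(P') = 13.4938

-0.8625 0.0500 -0.3000 0.2000


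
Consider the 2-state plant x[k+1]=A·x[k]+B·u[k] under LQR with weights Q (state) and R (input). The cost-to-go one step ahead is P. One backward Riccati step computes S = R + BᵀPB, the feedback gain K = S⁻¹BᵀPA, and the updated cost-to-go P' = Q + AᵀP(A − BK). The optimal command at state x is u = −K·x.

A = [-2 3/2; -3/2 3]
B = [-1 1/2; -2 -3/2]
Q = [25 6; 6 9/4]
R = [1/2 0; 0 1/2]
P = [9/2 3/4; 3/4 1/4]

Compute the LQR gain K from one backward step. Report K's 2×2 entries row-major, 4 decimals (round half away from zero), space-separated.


1.4718 -1.4040 -0.5593 0.1017

BᵀP = [-6.0000 -1.2500; 1.1250 0.0000]
S = R + BᵀPB = [1/2 0; 0 1/2] + [8.5000 -1.1250; -1.1250 0.5625] = [9.0000 -1.1250; -1.1250 1.0625]
BᵀPA = [13.8750 -12.7500; -2.2500 1.6875]
K = S⁻¹·BᵀPA = [1.4718 -1.4040; -0.5593 0.1017]
A−BK = [-0.2486 0.0452; 0.6045 0.3446]
AᵀP(A−BK) = [1.3835 -1.1038; -1.1038 1.0530]
P' = Q + AᵀP(A−BK) = [26.3835 4.8962; 4.8962 3.3030]
tr(P') = 29.6864


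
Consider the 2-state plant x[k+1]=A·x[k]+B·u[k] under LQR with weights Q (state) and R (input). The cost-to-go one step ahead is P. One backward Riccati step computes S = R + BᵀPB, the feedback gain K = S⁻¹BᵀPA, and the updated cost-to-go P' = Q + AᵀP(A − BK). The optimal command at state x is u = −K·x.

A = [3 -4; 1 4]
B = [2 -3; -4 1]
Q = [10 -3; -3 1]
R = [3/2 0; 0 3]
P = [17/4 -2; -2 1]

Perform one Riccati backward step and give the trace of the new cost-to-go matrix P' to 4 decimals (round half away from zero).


BᵀP = [16.5000 -8.0000; -14.7500 7.0000]
S = R + BᵀPB = [3/2 0; 0 3] + [65.0000 -57.5000; -57.5000 51.2500] = [66.5000 -57.5000; -57.5000 54.2500]
BᵀPA = [41.5000 -98.0000; -37.2500 87.0000]
K = S⁻¹·BᵀPA = [0.3633 -1.0419; -0.3015 0.4994]
A−BK = [1.3687 -0.4181; 2.7549 -0.6669]
AᵀP(A−BK) = [0.9394 -1.1597; -1.1597 2.4488]
P' = Q + AᵀP(A−BK) = [10.9394 -4.1597; -4.1597 3.4488]
tr(P') = 14.3882

14.3882


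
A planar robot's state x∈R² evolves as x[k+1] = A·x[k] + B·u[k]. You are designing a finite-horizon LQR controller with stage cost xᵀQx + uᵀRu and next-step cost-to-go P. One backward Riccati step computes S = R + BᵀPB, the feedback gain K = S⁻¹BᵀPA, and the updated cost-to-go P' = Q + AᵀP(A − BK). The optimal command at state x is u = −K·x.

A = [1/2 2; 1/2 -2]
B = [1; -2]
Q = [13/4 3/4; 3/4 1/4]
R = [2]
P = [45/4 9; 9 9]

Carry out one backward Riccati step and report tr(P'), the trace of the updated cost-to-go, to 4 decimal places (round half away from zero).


BᵀP = [-6.7500 -9.0000]
S = R + BᵀPB = [2] + [11.2500] = [13.2500]
BᵀPA = [-7.8750 4.5000]
K = S⁻¹·BᵀPA = [-0.5943 0.3396]
A−BK = [1.0943 1.6604; -0.6887 -1.3208]
AᵀP(A−BK) = [4.8821 4.9245; 4.9245 7.4717]
P' = Q + AᵀP(A−BK) = [8.1321 5.6745; 5.6745 7.7217]
tr(P') = 15.8538

15.8538


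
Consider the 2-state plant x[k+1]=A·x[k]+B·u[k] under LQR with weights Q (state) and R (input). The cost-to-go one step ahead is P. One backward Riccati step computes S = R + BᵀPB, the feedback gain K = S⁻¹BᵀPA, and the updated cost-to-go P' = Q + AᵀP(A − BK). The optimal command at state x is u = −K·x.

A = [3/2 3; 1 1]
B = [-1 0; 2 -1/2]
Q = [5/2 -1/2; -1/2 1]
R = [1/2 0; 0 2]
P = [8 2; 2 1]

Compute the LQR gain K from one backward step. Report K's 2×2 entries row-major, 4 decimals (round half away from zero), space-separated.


-1.3333 -2.6667 -0.8889 -1.5556

BᵀP = [-4.0000 0.0000; -1.0000 -0.5000]
S = R + BᵀPB = [1/2 0; 0 2] + [4.0000 0.0000; 0.0000 0.2500] = [4.5000 0.0000; 0.0000 2.2500]
BᵀPA = [-6.0000 -12.0000; -2.0000 -3.5000]
K = S⁻¹·BᵀPA = [-1.3333 -2.6667; -0.8889 -1.5556]
A−BK = [0.1667 0.3333; 3.2222 5.5556]
AᵀP(A−BK) = [15.2222 26.8889; 26.8889 47.5556]
P' = Q + AᵀP(A−BK) = [17.7222 26.3889; 26.3889 48.5556]
tr(P') = 66.2778


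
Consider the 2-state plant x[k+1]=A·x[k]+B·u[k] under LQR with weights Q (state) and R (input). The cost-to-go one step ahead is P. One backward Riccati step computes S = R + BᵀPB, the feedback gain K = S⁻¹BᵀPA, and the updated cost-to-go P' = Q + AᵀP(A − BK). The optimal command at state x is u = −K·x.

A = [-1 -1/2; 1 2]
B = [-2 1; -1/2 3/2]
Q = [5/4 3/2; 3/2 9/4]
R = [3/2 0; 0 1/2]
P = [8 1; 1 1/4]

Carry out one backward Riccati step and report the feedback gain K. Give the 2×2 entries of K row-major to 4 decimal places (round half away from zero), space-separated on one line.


BᵀP = [-16.5000 -2.1250; 9.5000 1.3750]
S = R + BᵀPB = [3/2 0; 0 1/2] + [34.0625 -19.6875; -19.6875 11.5625] = [35.5625 -19.6875; -19.6875 12.0625]
BᵀPA = [14.3750 4.0000; -8.1250 -2.0000]
K = S⁻¹·BᵀPA = [0.3248 0.2145; -0.1435 0.1843]
A−BK = [-0.2069 -0.2553; 1.3776 1.8308]
AᵀP(A−BK) = [0.4154 0.4139; 0.4139 0.5106]
P' = Q + AᵀP(A−BK) = [1.6654 1.9139; 1.9139 2.7606]
tr(P') = 4.4260

0.3248 0.2145 -0.1435 0.1843


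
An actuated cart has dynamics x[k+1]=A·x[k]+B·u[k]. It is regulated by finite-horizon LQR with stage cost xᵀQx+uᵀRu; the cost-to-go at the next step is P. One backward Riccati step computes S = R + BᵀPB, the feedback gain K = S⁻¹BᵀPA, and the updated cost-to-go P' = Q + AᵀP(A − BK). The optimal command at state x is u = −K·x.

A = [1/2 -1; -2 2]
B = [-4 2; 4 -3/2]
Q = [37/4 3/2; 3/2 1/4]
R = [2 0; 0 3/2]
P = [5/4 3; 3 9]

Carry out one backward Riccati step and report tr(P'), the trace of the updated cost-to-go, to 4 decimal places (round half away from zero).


12.7517

BᵀP = [7.0000 24.0000; -2.0000 -7.5000]
S = R + BᵀPB = [2 0; 0 3/2] + [68.0000 -22.0000; -22.0000 7.2500] = [70.0000 -22.0000; -22.0000 8.7500]
BᵀPA = [-44.5000 41.0000; 14.0000 -13.0000]
K = S⁻¹·BᵀPA = [-0.6333 0.5661; 0.0078 -0.0623]
A−BK = [-2.0486 1.3891; 0.5447 -0.3580]
AᵀP(A−BK) = [2.0231 -1.5598; -1.5598 1.2286]
P' = Q + AᵀP(A−BK) = [11.2731 -0.0598; -0.0598 1.4786]
tr(P') = 12.7517


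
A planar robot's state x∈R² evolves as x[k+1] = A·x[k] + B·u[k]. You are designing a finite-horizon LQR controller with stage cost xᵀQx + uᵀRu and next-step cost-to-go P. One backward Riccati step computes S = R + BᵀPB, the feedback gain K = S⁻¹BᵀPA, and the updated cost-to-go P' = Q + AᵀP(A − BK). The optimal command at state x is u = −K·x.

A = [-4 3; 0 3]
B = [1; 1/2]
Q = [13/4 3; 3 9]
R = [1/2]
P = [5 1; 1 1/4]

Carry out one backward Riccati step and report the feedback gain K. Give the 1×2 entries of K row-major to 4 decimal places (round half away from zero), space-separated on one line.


BᵀP = [5.5000 1.1250]
S = R + BᵀPB = [1/2] + [6.0625] = [6.5625]
BᵀPA = [-22.0000 19.8750]
K = S⁻¹·BᵀPA = [-3.3524 3.0286]
A−BK = [-0.6476 -0.0286; 1.6762 1.4857]
AᵀP(A−BK) = [6.2476 -5.3714; -5.3714 5.0571]
P' = Q + AᵀP(A−BK) = [9.4976 -2.3714; -2.3714 14.0571]
tr(P') = 23.5548

-3.3524 3.0286


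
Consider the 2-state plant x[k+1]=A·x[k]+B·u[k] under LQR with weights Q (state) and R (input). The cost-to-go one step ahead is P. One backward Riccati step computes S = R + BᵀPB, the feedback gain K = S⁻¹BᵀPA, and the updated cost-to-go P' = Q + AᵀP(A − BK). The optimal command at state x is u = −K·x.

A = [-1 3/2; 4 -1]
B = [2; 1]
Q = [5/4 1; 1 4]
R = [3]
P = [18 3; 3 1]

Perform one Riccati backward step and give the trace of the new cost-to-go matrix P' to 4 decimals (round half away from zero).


BᵀP = [39.0000 7.0000]
S = R + BᵀPB = [3] + [85.0000] = [88.0000]
BᵀPA = [-11.0000 51.5000]
K = S⁻¹·BᵀPA = [-0.1250 0.5852]
A−BK = [-0.7500 0.3295; 4.1250 -1.5852]
AᵀP(A−BK) = [8.6250 -3.5625; -3.5625 2.3608]
P' = Q + AᵀP(A−BK) = [9.8750 -2.5625; -2.5625 6.3608]
tr(P') = 16.2358

16.2358


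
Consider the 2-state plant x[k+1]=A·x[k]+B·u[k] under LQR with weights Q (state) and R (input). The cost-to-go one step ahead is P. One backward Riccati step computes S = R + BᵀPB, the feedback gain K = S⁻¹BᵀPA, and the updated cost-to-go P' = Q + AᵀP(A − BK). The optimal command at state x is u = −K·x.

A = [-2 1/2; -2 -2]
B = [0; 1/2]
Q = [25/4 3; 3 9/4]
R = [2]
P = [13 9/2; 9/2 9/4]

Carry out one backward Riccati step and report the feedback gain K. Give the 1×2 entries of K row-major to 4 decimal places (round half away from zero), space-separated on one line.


BᵀP = [2.2500 1.1250]
S = R + BᵀPB = [2] + [0.5625] = [2.5625]
BᵀPA = [-6.7500 -1.1250]
K = S⁻¹·BᵀPA = [-2.6341 -0.4390]
A−BK = [-2.0000 0.5000; -0.6829 -1.7805]
AᵀP(A−BK) = [79.2195 6.5366; 6.5366 2.7561]
P' = Q + AᵀP(A−BK) = [85.4695 9.5366; 9.5366 5.0061]
tr(P') = 90.4756

-2.6341 -0.4390


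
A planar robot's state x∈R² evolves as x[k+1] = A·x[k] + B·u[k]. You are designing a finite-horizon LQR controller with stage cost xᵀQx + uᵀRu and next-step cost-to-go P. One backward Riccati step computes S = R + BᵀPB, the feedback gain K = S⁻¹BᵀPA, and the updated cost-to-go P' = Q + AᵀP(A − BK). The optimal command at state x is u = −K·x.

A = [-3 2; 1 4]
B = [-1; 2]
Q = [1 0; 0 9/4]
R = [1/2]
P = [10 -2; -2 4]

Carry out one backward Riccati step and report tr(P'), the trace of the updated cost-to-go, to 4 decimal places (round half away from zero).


BᵀP = [-14.0000 10.0000]
S = R + BᵀPB = [1/2] + [34.0000] = [34.5000]
BᵀPA = [52.0000 12.0000]
K = S⁻¹·BᵀPA = [1.5072 0.3478]
A−BK = [-1.4928 2.3478; -2.0145 3.3043]
AᵀP(A−BK) = [27.6232 -42.0870; -42.0870 67.8261]
P' = Q + AᵀP(A−BK) = [28.6232 -42.0870; -42.0870 70.0761]
tr(P') = 98.6993

98.6993


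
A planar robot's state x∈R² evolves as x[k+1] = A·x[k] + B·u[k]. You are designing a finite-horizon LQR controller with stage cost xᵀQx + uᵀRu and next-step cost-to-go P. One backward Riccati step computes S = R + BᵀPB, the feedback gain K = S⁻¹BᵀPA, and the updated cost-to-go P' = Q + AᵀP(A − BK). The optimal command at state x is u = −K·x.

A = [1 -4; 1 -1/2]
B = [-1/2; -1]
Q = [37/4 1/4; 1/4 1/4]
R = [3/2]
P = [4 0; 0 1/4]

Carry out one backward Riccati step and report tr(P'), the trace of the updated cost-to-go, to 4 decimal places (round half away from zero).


BᵀP = [-2.0000 -0.2500]
S = R + BᵀPB = [3/2] + [1.2500] = [2.7500]
BᵀPA = [-2.2500 8.1250]
K = S⁻¹·BᵀPA = [-0.8182 2.9545]
A−BK = [0.5909 -2.5227; 0.1818 2.4545]
AᵀP(A−BK) = [2.4091 -9.4773; -9.4773 40.0568]
P' = Q + AᵀP(A−BK) = [11.6591 -9.2273; -9.2273 40.3068]
tr(P') = 51.9659

51.9659


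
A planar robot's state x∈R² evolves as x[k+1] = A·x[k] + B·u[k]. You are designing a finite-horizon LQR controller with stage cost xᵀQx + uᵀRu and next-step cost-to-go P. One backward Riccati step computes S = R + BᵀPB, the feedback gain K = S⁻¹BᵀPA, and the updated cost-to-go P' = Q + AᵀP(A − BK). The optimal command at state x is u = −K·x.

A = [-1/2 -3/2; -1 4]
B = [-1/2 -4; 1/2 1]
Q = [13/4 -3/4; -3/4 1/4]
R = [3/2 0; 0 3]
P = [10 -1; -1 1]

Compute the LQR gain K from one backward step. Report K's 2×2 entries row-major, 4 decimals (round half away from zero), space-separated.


BᵀP = [-5.5000 1.0000; -41.0000 5.0000]
S = R + BᵀPB = [3/2 0; 0 3] + [3.2500 23.0000; 23.0000 169.0000] = [4.7500 23.0000; 23.0000 172.0000]
BᵀPA = [1.7500 12.2500; 15.5000 81.5000]
K = S⁻¹·BᵀPA = [-0.1927 0.8073; 0.1159 0.3659]
A−BK = [-0.1328 0.3672; -1.0195 3.2305]
AᵀP(A−BK) = [1.0410 -3.0840; -3.0840 10.7910]
P' = Q + AᵀP(A−BK) = [4.2910 -3.8340; -3.8340 11.0410]
tr(P') = 15.3320

-0.1927 0.8073 0.1159 0.3659


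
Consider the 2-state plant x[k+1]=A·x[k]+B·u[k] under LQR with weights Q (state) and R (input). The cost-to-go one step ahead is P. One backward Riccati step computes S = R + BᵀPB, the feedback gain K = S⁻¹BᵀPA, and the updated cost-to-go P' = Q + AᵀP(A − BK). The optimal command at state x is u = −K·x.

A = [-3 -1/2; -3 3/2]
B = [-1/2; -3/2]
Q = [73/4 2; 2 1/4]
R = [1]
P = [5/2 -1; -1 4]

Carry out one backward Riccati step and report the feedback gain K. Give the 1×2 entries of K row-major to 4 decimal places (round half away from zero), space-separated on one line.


1.7260 -0.9178

BᵀP = [0.2500 -5.5000]
S = R + BᵀPB = [1] + [8.1250] = [9.1250]
BᵀPA = [15.7500 -8.3750]
K = S⁻¹·BᵀPA = [1.7260 -0.9178]
A−BK = [-2.1370 -0.9589; -0.4110 0.1233]
AᵀP(A−BK) = [13.3151 3.2055; 3.2055 3.4384]
P' = Q + AᵀP(A−BK) = [31.5651 5.2055; 5.2055 3.6884]
tr(P') = 35.2534


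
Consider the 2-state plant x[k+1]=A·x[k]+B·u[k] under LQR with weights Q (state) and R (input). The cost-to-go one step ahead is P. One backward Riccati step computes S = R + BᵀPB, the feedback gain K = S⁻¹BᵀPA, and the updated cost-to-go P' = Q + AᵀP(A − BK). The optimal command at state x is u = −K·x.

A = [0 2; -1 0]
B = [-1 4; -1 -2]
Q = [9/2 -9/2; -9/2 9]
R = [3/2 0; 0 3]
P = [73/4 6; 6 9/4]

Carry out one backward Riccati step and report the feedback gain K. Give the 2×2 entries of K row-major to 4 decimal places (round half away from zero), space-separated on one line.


BᵀP = [-24.2500 -8.2500; 61.0000 19.5000]
S = R + BᵀPB = [3/2 0; 0 3] + [32.5000 -80.5000; -80.5000 205.0000] = [34.0000 -80.5000; -80.5000 208.0000]
BᵀPA = [8.2500 -48.5000; -19.5000 122.0000]
K = S⁻¹·BᵀPA = [0.2471 -0.4512; 0.0019 0.4119]
A−BK = [0.2395 -0.0989; -0.7490 0.3726]
AᵀP(A−BK) = [0.2481 -0.2452; -0.2452 0.8631]
P' = Q + AᵀP(A−BK) = [4.7481 -4.7452; -4.7452 9.8631]
tr(P') = 14.6112

0.2471 -0.4512 0.0019 0.4119


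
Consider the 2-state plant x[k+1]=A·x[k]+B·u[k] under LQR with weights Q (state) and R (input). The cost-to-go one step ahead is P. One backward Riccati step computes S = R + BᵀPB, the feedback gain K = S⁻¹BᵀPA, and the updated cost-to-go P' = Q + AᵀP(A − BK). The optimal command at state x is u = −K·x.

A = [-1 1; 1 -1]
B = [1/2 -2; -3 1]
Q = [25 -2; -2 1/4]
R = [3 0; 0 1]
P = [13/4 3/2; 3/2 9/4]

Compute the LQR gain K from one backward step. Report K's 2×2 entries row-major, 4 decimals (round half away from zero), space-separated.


BᵀP = [-2.8750 -6.0000; -5.0000 -0.7500]
S = R + BᵀPB = [3 0; 0 1] + [16.5625 -0.2500; -0.2500 9.2500] = [19.5625 -0.2500; -0.2500 10.2500]
BᵀPA = [-3.1250 3.1250; 4.2500 -4.2500]
K = S⁻¹·BᵀPA = [-0.1545 0.1545; 0.4109 -0.4109]
A−BK = [-0.1010 0.1010; 0.1257 -0.1257]
AᵀP(A−BK) = [0.2710 -0.2710; -0.2710 0.2710]
P' = Q + AᵀP(A−BK) = [25.2710 -2.2710; -2.2710 0.5210]
tr(P') = 25.7921

-0.1545 0.1545 0.4109 -0.4109


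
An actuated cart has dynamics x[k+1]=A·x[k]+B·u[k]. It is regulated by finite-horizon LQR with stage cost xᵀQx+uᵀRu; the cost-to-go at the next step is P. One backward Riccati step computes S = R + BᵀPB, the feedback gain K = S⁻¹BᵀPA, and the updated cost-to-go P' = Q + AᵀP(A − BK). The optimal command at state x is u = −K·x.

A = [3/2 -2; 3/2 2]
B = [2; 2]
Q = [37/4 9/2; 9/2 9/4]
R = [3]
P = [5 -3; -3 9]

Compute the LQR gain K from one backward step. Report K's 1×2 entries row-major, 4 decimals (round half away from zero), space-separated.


0.6857 0.4571

BᵀP = [4.0000 12.0000]
S = R + BᵀPB = [3] + [32.0000] = [35.0000]
BᵀPA = [24.0000 16.0000]
K = S⁻¹·BᵀPA = [0.6857 0.4571]
A−BK = [0.1286 -2.9143; 0.1286 1.0857]
AᵀP(A−BK) = [1.5429 1.0286; 1.0286 72.6857]
P' = Q + AᵀP(A−BK) = [10.7929 5.5286; 5.5286 74.9357]
tr(P') = 85.7286


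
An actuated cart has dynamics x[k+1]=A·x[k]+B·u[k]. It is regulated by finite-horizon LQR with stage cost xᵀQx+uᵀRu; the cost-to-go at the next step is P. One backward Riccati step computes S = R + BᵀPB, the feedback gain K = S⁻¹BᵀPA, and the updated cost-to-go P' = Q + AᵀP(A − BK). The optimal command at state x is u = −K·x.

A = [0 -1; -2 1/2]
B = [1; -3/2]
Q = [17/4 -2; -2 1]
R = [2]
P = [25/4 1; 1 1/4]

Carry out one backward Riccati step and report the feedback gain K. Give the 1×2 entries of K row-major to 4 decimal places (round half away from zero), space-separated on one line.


-0.2151 -0.7634

BᵀP = [4.7500 0.6250]
S = R + BᵀPB = [2] + [3.8125] = [5.8125]
BᵀPA = [-1.2500 -4.4375]
K = S⁻¹·BᵀPA = [-0.2151 -0.7634]
A−BK = [0.2151 -0.2366; -2.3226 -0.6452]
AᵀP(A−BK) = [0.7312 0.7957; 0.7957 1.9247]
P' = Q + AᵀP(A−BK) = [4.9812 -1.2043; -1.2043 2.9247]
tr(P') = 7.9059


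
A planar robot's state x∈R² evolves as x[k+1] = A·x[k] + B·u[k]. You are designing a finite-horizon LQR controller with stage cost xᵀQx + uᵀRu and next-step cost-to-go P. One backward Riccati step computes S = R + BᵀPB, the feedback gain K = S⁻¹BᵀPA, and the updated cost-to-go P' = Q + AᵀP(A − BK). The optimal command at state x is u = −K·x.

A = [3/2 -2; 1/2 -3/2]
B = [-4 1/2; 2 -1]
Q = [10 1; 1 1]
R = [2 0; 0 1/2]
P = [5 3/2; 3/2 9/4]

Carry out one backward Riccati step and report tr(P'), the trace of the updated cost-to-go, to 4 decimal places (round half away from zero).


BᵀP = [-17.0000 -1.5000; 1.0000 -1.5000]
S = R + BᵀPB = [2 0; 0 1/2] + [65.0000 -7.0000; -7.0000 2.0000] = [67.0000 -7.0000; -7.0000 2.5000]
BᵀPA = [-26.2500 36.2500; 0.7500 0.2500]
K = S⁻¹·BᵀPA = [-0.5095 0.7795; -1.1266 2.2827]
A−BK = [0.0253 -0.0232; 0.3924 -0.7764]
AᵀP(A−BK) = [1.5332 -2.8117; -2.8117 5.2336]
P' = Q + AᵀP(A−BK) = [11.5332 -1.8117; -1.8117 6.2336]
tr(P') = 17.7669

17.7669


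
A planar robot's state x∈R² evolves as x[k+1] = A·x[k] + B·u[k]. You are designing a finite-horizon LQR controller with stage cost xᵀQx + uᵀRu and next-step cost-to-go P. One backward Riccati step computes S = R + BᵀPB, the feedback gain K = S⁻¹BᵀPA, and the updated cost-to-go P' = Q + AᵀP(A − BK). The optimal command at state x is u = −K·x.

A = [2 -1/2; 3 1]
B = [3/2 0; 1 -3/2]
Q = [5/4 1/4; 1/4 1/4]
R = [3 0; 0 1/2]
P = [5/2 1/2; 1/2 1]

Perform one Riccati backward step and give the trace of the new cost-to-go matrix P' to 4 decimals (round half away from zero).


BᵀP = [4.2500 1.7500; -0.7500 -1.5000]
S = R + BᵀPB = [3 0; 0 1/2] + [8.1250 -2.6250; -2.6250 2.2500] = [11.1250 -2.6250; -2.6250 2.7500]
BᵀPA = [13.7500 -0.3750; -6.0000 -1.1250]
K = S⁻¹·BᵀPA = [0.9308 -0.1681; -1.2933 -0.5695]
A−BK = [0.6038 -0.2479; 0.1292 0.3138]
AᵀP(A−BK) = [4.4417 -0.3560; -0.3560 0.4212]
P' = Q + AᵀP(A−BK) = [5.6917 -0.1060; -0.1060 0.6712]
tr(P') = 6.3629

6.3629


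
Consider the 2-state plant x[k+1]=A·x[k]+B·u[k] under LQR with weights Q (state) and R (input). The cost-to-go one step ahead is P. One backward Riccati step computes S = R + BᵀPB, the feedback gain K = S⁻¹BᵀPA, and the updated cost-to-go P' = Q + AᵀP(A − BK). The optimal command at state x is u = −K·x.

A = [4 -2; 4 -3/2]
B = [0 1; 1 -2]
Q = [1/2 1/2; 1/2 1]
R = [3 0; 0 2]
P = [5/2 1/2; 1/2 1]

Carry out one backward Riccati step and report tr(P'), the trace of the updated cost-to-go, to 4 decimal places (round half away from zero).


76.8553

BᵀP = [0.5000 1.0000; 1.5000 -1.5000]
S = R + BᵀPB = [3 0; 0 2] + [1.0000 -1.5000; -1.5000 4.5000] = [4.0000 -1.5000; -1.5000 6.5000]
BᵀPA = [6.0000 -2.5000; 0.0000 -0.7500]
K = S⁻¹·BᵀPA = [1.6421 -0.7316; 0.3789 -0.2842]
A−BK = [3.6211 -1.7158; 3.1158 -1.3368]
AᵀP(A−BK) = [62.1474 -28.6105; -28.6105 13.2079]
P' = Q + AᵀP(A−BK) = [62.6474 -28.1105; -28.1105 14.2079]
tr(P') = 76.8553


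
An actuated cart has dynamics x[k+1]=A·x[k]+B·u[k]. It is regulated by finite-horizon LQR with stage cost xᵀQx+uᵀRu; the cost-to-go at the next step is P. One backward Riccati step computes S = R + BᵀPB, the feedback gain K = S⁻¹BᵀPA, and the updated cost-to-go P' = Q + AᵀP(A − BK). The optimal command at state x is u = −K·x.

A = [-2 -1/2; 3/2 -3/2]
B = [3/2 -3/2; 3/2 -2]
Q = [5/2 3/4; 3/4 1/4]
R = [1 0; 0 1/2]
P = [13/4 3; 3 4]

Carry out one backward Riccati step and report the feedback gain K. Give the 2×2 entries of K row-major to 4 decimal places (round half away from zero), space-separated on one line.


BᵀP = [9.3750 10.5000; -10.8750 -12.5000]
S = R + BᵀPB = [1 0; 0 1/2] + [29.8125 -35.0625; -35.0625 41.3125] = [30.8125 -35.0625; -35.0625 41.8125]
BᵀPA = [-3.0000 -20.4375; 3.0000 24.1875]
K = S⁻¹·BᵀPA = [-0.3434 -0.1097; -0.2162 0.4865]
A−BK = [-1.8092 0.3943; 1.5827 -0.3625]
AᵀP(A−BK) = [3.6184 -0.7886; -0.7886 0.3037]
P' = Q + AᵀP(A−BK) = [6.1184 -0.0386; -0.0386 0.5537]
tr(P') = 6.6721

-0.3434 -0.1097 -0.2162 0.4865


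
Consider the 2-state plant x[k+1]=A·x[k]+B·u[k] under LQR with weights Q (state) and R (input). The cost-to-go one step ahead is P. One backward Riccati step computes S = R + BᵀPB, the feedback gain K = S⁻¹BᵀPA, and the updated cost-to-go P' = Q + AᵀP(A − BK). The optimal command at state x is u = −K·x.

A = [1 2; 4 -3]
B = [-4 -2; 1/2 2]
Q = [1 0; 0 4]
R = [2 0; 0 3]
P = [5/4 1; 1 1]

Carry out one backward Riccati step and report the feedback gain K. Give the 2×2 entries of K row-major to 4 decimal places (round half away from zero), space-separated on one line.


BᵀP = [-4.5000 -3.5000; -0.5000 0.0000]
S = R + BᵀPB = [2 0; 0 3] + [16.2500 2.0000; 2.0000 1.0000] = [18.2500 2.0000; 2.0000 4.0000]
BᵀPA = [-18.5000 1.5000; -0.5000 -1.0000]
K = S⁻¹·BᵀPA = [-1.0580 0.1159; 0.4040 -0.3080]
A−BK = [-2.4239 1.8478; 3.7210 -2.4420]
AᵀP(A−BK) = [5.8795 -2.5091; -2.5091 1.5181]
P' = Q + AᵀP(A−BK) = [6.8795 -2.5091; -2.5091 5.5181]
tr(P') = 12.3976

-1.0580 0.1159 0.4040 -0.3080
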